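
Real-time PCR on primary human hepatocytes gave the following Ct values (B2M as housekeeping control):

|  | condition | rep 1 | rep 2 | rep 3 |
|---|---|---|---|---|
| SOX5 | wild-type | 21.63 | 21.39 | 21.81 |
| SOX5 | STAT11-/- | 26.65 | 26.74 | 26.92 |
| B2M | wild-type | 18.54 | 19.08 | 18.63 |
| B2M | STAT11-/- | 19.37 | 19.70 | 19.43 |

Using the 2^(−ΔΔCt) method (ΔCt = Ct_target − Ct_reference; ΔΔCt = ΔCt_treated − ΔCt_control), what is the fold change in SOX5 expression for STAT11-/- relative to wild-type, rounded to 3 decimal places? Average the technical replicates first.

Mean Ct: SOX5 wild-type 21.610; SOX5 STAT11-/- 26.770; B2M wild-type 18.750; B2M STAT11-/- 19.500
ΔCt(wild-type) = 21.610 − 18.750 = 2.860
ΔCt(STAT11-/-) = 26.770 − 19.500 = 7.270
ΔΔCt = 7.270 − 2.860 = 4.410
Fold change = 2^(−4.410) = 0.0470

0.047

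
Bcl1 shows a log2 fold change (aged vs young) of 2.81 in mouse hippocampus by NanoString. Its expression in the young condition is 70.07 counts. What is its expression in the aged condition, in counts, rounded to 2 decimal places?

Fold change = 2^(2.81) = 7.0128
aged expression = 70.07 × 7.0128 = 491.39

491.39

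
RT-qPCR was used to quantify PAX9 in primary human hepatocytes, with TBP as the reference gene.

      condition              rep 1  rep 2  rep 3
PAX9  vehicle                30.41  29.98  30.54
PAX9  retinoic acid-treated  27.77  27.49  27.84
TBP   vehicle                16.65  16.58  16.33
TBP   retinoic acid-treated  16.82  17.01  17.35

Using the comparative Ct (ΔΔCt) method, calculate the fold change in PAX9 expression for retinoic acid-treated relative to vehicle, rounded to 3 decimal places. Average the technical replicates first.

8.877

Mean Ct: PAX9 vehicle 30.310; PAX9 retinoic acid-treated 27.700; TBP vehicle 16.520; TBP retinoic acid-treated 17.060
ΔCt(vehicle) = 30.310 − 16.520 = 13.790
ΔCt(retinoic acid-treated) = 27.700 − 17.060 = 10.640
ΔΔCt = 10.640 − 13.790 = -3.150
Fold change = 2^(−(-3.150)) = 2^3.150 = 8.8766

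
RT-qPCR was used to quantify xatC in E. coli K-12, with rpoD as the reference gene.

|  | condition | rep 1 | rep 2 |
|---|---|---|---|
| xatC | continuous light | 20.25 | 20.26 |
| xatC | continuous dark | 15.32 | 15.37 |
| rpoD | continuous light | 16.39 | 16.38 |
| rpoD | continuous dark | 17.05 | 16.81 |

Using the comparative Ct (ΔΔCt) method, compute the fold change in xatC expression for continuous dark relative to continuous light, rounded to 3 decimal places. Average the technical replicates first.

Mean Ct: xatC continuous light 20.255; xatC continuous dark 15.345; rpoD continuous light 16.385; rpoD continuous dark 16.930
ΔCt(continuous light) = 20.255 − 16.385 = 3.870
ΔCt(continuous dark) = 15.345 − 16.930 = -1.585
ΔΔCt = -1.585 − 3.870 = -5.455
Fold change = 2^(−(-5.455)) = 2^5.455 = 43.8650

43.865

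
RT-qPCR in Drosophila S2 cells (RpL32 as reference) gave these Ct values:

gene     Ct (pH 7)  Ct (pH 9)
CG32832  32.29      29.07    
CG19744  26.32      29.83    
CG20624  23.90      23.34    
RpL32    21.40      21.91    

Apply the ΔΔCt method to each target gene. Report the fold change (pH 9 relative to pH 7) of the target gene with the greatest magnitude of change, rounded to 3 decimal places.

13.269

CG32832: ΔΔCt = (29.07−21.91) − (32.29−21.40) = 7.16 − 10.89 = -3.73; fold change = 2^3.73 = 13.269
CG19744: ΔΔCt = (29.83−21.91) − (26.32−21.40) = 7.92 − 4.92 = 3.00; fold change = 2^-3.00 = 0.125
CG20624: ΔΔCt = (23.34−21.91) − (23.90−21.40) = 1.43 − 2.50 = -1.07; fold change = 2^1.07 = 2.099
CG32832 has the largest |ΔΔCt| = 3.73.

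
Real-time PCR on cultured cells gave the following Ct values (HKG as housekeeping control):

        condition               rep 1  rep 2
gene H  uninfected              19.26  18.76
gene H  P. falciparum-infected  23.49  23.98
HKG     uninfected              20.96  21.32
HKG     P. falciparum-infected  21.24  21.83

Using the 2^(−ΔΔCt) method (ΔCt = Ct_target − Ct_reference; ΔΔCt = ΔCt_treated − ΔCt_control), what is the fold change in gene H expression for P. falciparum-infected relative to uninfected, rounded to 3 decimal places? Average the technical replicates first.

0.050

Mean Ct: gene H uninfected 19.010; gene H P. falciparum-infected 23.735; HKG uninfected 21.140; HKG P. falciparum-infected 21.535
ΔCt(uninfected) = 19.010 − 21.140 = -2.130
ΔCt(P. falciparum-infected) = 23.735 − 21.535 = 2.200
ΔΔCt = 2.200 − (-2.130) = 4.330
Fold change = 2^(−4.330) = 0.0497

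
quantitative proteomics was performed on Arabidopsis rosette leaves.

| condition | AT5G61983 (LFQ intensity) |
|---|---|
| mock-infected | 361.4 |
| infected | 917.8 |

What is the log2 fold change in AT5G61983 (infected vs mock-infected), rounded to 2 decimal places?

Fold change = 917.8 / 361.4 = 2.5396
log2(2.5396) = 1.345

1.34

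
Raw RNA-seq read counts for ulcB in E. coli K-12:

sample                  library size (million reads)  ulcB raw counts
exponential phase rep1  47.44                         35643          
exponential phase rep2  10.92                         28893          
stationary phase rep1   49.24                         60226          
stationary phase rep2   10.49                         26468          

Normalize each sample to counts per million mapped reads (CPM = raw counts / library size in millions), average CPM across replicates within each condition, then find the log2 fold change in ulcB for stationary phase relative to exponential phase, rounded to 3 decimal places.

CPM(exponential phase rep1) = 35643 / 47.44 = 751.3280
CPM(exponential phase rep2) = 28893 / 10.92 = 2645.8791
CPM(stationary phase rep1) = 60226 / 49.24 = 1223.1113
CPM(stationary phase rep2) = 26468 / 10.49 = 2523.1649
mean CPM(exponential phase) = 1698.6036; mean CPM(stationary phase) = 1873.1381
Fold change = 1873.1381 / 1698.6036 = 1.10275
log2(1.10275) = 0.1411

0.141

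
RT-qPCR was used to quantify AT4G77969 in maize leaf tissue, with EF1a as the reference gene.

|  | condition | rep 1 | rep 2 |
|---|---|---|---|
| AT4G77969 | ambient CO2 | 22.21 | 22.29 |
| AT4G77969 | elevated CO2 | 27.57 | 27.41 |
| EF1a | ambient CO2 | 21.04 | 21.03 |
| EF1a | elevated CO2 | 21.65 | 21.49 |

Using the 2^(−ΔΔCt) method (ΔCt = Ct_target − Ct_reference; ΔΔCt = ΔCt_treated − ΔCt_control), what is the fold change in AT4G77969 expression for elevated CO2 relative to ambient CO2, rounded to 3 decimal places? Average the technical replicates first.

0.038

Mean Ct: AT4G77969 ambient CO2 22.250; AT4G77969 elevated CO2 27.490; EF1a ambient CO2 21.035; EF1a elevated CO2 21.570
ΔCt(ambient CO2) = 22.250 − 21.035 = 1.215
ΔCt(elevated CO2) = 27.490 − 21.570 = 5.920
ΔΔCt = 5.920 − 1.215 = 4.705
Fold change = 2^(−4.705) = 0.0383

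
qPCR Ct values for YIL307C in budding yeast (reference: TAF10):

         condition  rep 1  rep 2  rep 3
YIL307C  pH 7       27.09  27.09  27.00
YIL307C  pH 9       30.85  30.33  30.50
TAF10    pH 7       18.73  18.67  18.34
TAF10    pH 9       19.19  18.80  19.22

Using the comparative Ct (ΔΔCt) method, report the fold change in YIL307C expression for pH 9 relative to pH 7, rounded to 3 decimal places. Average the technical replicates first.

0.124

Mean Ct: YIL307C pH 7 27.060; YIL307C pH 9 30.560; TAF10 pH 7 18.580; TAF10 pH 9 19.070
ΔCt(pH 7) = 27.060 − 18.580 = 8.480
ΔCt(pH 9) = 30.560 − 19.070 = 11.490
ΔΔCt = 11.490 − 8.480 = 3.010
Fold change = 2^(−3.010) = 0.1241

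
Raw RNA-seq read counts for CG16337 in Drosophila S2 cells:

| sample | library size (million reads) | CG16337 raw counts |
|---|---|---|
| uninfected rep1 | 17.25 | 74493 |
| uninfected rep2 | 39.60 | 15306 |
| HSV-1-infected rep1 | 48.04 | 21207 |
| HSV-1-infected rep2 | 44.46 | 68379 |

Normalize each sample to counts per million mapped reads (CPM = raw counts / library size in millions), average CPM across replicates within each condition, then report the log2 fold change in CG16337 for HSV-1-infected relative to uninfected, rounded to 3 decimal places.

-1.249

CPM(uninfected rep1) = 74493 / 17.25 = 4318.4348
CPM(uninfected rep2) = 15306 / 39.60 = 386.5152
CPM(HSV-1-infected rep1) = 21207 / 48.04 = 441.4446
CPM(HSV-1-infected rep2) = 68379 / 44.46 = 1537.9892
mean CPM(uninfected) = 2352.4750; mean CPM(HSV-1-infected) = 989.7169
Fold change = 989.7169 / 2352.4750 = 0.42071
log2(0.42071) = -1.2491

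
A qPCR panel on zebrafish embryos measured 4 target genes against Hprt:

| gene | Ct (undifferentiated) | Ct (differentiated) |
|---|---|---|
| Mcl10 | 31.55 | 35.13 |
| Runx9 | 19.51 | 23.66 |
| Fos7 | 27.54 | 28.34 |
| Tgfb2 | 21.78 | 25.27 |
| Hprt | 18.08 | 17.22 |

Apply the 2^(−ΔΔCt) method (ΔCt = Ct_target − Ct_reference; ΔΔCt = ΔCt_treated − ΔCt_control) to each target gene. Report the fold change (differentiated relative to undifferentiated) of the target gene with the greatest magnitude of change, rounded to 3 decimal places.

Mcl10: ΔΔCt = (35.13−17.22) − (31.55−18.08) = 17.91 − 13.47 = 4.44; fold change = 2^-4.44 = 0.046
Runx9: ΔΔCt = (23.66−17.22) − (19.51−18.08) = 6.44 − 1.43 = 5.01; fold change = 2^-5.01 = 0.031
Fos7: ΔΔCt = (28.34−17.22) − (27.54−18.08) = 11.12 − 9.46 = 1.66; fold change = 2^-1.66 = 0.316
Tgfb2: ΔΔCt = (25.27−17.22) − (21.78−18.08) = 8.05 − 3.70 = 4.35; fold change = 2^-4.35 = 0.049
Runx9 has the largest |ΔΔCt| = 5.01.

0.031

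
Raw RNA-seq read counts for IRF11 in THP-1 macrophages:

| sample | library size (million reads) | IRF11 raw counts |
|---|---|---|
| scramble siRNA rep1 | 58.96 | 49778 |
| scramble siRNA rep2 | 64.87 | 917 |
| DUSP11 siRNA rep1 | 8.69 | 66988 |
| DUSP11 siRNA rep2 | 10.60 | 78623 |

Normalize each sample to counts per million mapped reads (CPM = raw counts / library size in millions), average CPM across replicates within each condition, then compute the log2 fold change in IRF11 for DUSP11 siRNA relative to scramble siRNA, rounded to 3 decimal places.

4.139

CPM(scramble siRNA rep1) = 49778 / 58.96 = 844.2673
CPM(scramble siRNA rep2) = 917 / 64.87 = 14.1360
CPM(DUSP11 siRNA rep1) = 66988 / 8.69 = 7708.6306
CPM(DUSP11 siRNA rep2) = 78623 / 10.60 = 7417.2642
mean CPM(scramble siRNA) = 429.2016; mean CPM(DUSP11 siRNA) = 7562.9474
Fold change = 7562.9474 / 429.2016 = 17.62097
log2(17.62097) = 4.1392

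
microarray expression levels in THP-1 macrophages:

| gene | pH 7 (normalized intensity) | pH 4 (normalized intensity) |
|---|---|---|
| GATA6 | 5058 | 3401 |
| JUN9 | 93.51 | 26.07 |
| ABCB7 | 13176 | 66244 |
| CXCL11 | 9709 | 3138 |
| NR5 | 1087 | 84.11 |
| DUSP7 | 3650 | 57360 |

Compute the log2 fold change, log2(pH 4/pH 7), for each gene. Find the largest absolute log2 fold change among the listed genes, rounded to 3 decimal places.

3.974

log2(3401/5058) = -0.573  (GATA6)
log2(26.07/93.51) = -1.843  (JUN9)
log2(66244/13176) = 2.330  (ABCB7)
log2(3138/9709) = -1.629  (CXCL11)
log2(84.11/1087) = -3.692  (NR5)
log2(57360/3650) = 3.974  (DUSP7)
The largest magnitude belongs to DUSP7.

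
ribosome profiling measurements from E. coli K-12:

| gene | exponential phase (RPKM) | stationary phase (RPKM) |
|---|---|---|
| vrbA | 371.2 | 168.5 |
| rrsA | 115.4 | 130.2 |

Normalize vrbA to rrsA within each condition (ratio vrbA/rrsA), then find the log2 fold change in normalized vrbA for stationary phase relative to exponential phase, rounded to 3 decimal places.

-1.314

vrbA/rrsA (exponential phase) = 371.2 / 115.4 = 3.2166
vrbA/rrsA (stationary phase) = 168.5 / 130.2 = 1.2942
Fold change = 1.2942 / 3.2166 = 0.4023
log2(0.4023) = -1.3135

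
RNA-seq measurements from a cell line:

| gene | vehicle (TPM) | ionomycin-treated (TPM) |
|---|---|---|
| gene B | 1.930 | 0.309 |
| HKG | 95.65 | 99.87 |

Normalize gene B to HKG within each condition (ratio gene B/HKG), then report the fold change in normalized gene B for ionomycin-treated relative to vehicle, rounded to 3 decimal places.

0.153

gene B/HKG (vehicle) = 1.930 / 95.65 = 0.020178
gene B/HKG (ionomycin-treated) = 0.309 / 99.87 = 0.003094
Fold change = 0.003094 / 0.020178 = 0.1533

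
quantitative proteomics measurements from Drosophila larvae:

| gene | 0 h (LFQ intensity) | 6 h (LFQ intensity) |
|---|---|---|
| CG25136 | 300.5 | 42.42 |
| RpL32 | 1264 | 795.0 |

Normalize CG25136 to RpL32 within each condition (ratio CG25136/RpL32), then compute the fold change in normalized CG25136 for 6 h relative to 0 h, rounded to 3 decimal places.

0.224

CG25136/RpL32 (0 h) = 300.5 / 1264 = 0.23774
CG25136/RpL32 (6 h) = 42.42 / 795.0 = 0.053358
Fold change = 0.053358 / 0.23774 = 0.2244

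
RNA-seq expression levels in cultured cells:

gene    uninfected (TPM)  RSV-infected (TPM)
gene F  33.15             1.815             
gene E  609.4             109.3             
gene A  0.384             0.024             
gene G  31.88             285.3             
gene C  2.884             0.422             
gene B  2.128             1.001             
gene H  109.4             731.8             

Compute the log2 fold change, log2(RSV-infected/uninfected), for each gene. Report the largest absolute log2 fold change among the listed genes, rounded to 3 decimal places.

log2(1.815/33.15) = -4.191  (gene F)
log2(109.3/609.4) = -2.479  (gene E)
log2(0.024/0.384) = -4.000  (gene A)
log2(285.3/31.88) = 3.162  (gene G)
log2(0.422/2.884) = -2.773  (gene C)
log2(1.001/2.128) = -1.088  (gene B)
log2(731.8/109.4) = 2.742  (gene H)
The largest magnitude belongs to gene F.

4.191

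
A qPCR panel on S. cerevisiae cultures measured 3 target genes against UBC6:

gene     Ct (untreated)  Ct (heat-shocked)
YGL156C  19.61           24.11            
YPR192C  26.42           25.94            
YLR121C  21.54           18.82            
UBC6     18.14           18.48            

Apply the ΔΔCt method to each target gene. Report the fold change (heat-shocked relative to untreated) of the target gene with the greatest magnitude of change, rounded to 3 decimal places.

0.056

YGL156C: ΔΔCt = (24.11−18.48) − (19.61−18.14) = 5.63 − 1.47 = 4.16; fold change = 2^-4.16 = 0.056
YPR192C: ΔΔCt = (25.94−18.48) − (26.42−18.14) = 7.46 − 8.28 = -0.82; fold change = 2^0.82 = 1.765
YLR121C: ΔΔCt = (18.82−18.48) − (21.54−18.14) = 0.34 − 3.40 = -3.06; fold change = 2^3.06 = 8.340
YGL156C has the largest |ΔΔCt| = 4.16.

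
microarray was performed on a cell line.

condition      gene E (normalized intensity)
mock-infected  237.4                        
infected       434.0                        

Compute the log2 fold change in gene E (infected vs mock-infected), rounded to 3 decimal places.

Fold change = 434.0 / 237.4 = 1.8281
log2(1.8281) = 0.8704

0.870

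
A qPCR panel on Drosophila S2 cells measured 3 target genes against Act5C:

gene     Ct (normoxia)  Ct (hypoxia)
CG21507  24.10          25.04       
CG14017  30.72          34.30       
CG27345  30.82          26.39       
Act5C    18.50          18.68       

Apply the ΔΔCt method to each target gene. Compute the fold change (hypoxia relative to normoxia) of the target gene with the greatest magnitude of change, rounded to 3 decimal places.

CG21507: ΔΔCt = (25.04−18.68) − (24.10−18.50) = 6.36 − 5.60 = 0.76; fold change = 2^-0.76 = 0.590
CG14017: ΔΔCt = (34.30−18.68) − (30.72−18.50) = 15.62 − 12.22 = 3.40; fold change = 2^-3.40 = 0.095
CG27345: ΔΔCt = (26.39−18.68) − (30.82−18.50) = 7.71 − 12.32 = -4.61; fold change = 2^4.61 = 24.420
CG27345 has the largest |ΔΔCt| = 4.61.

24.420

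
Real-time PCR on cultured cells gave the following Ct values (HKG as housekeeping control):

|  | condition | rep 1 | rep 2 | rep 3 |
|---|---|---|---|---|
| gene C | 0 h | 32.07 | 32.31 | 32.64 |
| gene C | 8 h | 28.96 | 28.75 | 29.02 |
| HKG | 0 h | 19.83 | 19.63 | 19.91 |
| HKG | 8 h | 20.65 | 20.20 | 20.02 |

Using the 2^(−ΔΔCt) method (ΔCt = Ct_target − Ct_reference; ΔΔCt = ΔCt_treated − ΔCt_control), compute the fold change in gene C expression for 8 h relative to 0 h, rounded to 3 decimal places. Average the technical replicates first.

15.242

Mean Ct: gene C 0 h 32.340; gene C 8 h 28.910; HKG 0 h 19.790; HKG 8 h 20.290
ΔCt(0 h) = 32.340 − 19.790 = 12.550
ΔCt(8 h) = 28.910 − 20.290 = 8.620
ΔΔCt = 8.620 − 12.550 = -3.930
Fold change = 2^(−(-3.930)) = 2^3.930 = 15.2422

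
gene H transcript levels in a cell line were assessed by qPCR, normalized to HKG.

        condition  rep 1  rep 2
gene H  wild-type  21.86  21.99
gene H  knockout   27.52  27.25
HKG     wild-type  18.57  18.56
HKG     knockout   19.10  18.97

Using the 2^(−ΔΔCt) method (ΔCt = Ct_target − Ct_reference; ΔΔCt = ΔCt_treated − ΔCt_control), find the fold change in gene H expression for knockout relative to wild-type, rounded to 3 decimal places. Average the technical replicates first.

0.031

Mean Ct: gene H wild-type 21.925; gene H knockout 27.385; HKG wild-type 18.565; HKG knockout 19.035
ΔCt(wild-type) = 21.925 − 18.565 = 3.360
ΔCt(knockout) = 27.385 − 19.035 = 8.350
ΔΔCt = 8.350 − 3.360 = 4.990
Fold change = 2^(−4.990) = 0.0315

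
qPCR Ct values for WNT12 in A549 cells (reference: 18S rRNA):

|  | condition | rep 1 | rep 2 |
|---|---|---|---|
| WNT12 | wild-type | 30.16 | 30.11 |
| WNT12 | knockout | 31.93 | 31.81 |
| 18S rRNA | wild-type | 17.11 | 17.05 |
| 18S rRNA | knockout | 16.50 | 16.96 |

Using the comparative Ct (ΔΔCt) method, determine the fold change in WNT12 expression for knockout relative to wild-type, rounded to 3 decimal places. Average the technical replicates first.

0.236

Mean Ct: WNT12 wild-type 30.135; WNT12 knockout 31.870; 18S rRNA wild-type 17.080; 18S rRNA knockout 16.730
ΔCt(wild-type) = 30.135 − 17.080 = 13.055
ΔCt(knockout) = 31.870 − 16.730 = 15.140
ΔΔCt = 15.140 − 13.055 = 2.085
Fold change = 2^(−2.085) = 0.2357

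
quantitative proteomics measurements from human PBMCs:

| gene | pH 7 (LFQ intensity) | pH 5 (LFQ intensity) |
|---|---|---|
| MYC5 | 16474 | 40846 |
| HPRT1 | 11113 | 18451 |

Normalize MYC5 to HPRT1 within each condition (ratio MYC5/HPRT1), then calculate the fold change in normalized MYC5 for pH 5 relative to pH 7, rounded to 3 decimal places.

1.493

MYC5/HPRT1 (pH 7) = 16474 / 11113 = 1.4824
MYC5/HPRT1 (pH 5) = 40846 / 18451 = 2.2138
Fold change = 2.2138 / 1.4824 = 1.4934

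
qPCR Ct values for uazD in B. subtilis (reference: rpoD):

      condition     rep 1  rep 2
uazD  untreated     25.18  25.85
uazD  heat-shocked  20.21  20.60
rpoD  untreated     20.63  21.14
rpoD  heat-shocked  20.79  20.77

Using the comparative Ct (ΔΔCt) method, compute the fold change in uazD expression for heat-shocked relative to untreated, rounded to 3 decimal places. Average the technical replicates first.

32.111

Mean Ct: uazD untreated 25.515; uazD heat-shocked 20.405; rpoD untreated 20.885; rpoD heat-shocked 20.780
ΔCt(untreated) = 25.515 − 20.885 = 4.630
ΔCt(heat-shocked) = 20.405 − 20.780 = -0.375
ΔΔCt = -0.375 − 4.630 = -5.005
Fold change = 2^(−(-5.005)) = 2^5.005 = 32.1111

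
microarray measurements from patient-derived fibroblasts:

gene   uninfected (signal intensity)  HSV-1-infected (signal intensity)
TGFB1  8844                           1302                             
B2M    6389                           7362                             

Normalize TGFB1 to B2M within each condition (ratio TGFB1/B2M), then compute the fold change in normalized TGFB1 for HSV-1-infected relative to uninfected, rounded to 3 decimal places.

0.128

TGFB1/B2M (uninfected) = 8844 / 6389 = 1.3843
TGFB1/B2M (HSV-1-infected) = 1302 / 7362 = 0.17685
Fold change = 0.17685 / 1.3843 = 0.1278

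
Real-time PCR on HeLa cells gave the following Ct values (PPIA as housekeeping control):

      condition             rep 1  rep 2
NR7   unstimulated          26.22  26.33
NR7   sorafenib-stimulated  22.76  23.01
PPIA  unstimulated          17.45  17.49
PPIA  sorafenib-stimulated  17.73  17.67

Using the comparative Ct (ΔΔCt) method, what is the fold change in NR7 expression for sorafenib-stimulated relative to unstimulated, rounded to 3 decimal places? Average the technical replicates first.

Mean Ct: NR7 unstimulated 26.275; NR7 sorafenib-stimulated 22.885; PPIA unstimulated 17.470; PPIA sorafenib-stimulated 17.700
ΔCt(unstimulated) = 26.275 − 17.470 = 8.805
ΔCt(sorafenib-stimulated) = 22.885 − 17.700 = 5.185
ΔΔCt = 5.185 − 8.805 = -3.620
Fold change = 2^(−(-3.620)) = 2^3.620 = 12.2950

12.295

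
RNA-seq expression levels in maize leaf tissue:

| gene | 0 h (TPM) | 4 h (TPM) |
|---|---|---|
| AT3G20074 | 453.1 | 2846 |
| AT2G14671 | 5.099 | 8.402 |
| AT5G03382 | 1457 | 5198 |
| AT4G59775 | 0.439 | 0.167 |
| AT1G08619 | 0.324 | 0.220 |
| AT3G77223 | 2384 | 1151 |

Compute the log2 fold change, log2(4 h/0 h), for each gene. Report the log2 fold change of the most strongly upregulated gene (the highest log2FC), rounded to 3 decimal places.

log2(2846/453.1) = 2.651  (AT3G20074)
log2(8.402/5.099) = 0.721  (AT2G14671)
log2(5198/1457) = 1.835  (AT5G03382)
log2(0.167/0.439) = -1.394  (AT4G59775)
log2(0.220/0.324) = -0.558  (AT1G08619)
log2(1151/2384) = -1.050  (AT3G77223)
AT3G20074 is most strongly upregulated.

2.651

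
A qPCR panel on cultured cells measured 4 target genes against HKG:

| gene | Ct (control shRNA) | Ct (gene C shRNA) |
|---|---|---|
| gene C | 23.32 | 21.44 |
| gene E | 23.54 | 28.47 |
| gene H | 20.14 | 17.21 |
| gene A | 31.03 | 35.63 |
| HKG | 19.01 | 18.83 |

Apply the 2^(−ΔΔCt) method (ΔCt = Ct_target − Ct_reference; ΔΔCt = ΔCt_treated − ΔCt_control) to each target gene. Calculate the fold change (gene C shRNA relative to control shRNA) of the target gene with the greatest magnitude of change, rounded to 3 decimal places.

0.029

gene C: ΔΔCt = (21.44−18.83) − (23.32−19.01) = 2.61 − 4.31 = -1.70; fold change = 2^1.70 = 3.249
gene E: ΔΔCt = (28.47−18.83) − (23.54−19.01) = 9.64 − 4.53 = 5.11; fold change = 2^-5.11 = 0.029
gene H: ΔΔCt = (17.21−18.83) − (20.14−19.01) = -1.62 − 1.13 = -2.75; fold change = 2^2.75 = 6.727
gene A: ΔΔCt = (35.63−18.83) − (31.03−19.01) = 16.80 − 12.02 = 4.78; fold change = 2^-4.78 = 0.036
gene E has the largest |ΔΔCt| = 5.11.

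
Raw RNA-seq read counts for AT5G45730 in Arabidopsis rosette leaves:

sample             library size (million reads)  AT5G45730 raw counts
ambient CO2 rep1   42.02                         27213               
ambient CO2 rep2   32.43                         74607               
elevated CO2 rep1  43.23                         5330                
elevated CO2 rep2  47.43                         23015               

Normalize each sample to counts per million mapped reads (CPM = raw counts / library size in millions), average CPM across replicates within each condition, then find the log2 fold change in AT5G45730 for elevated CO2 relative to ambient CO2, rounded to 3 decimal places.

CPM(ambient CO2 rep1) = 27213 / 42.02 = 647.6202
CPM(ambient CO2 rep2) = 74607 / 32.43 = 2300.5550
CPM(elevated CO2 rep1) = 5330 / 43.23 = 123.2940
CPM(elevated CO2 rep2) = 23015 / 47.43 = 485.2414
mean CPM(ambient CO2) = 1474.0876; mean CPM(elevated CO2) = 304.2677
Fold change = 304.2677 / 1474.0876 = 0.20641
log2(0.20641) = -2.2764

-2.276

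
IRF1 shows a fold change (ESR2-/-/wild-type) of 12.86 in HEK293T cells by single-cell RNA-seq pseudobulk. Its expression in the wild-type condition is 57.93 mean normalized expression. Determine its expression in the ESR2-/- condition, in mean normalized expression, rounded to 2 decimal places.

ESR2-/- expression = 57.93 × 12.86 = 744.98

744.98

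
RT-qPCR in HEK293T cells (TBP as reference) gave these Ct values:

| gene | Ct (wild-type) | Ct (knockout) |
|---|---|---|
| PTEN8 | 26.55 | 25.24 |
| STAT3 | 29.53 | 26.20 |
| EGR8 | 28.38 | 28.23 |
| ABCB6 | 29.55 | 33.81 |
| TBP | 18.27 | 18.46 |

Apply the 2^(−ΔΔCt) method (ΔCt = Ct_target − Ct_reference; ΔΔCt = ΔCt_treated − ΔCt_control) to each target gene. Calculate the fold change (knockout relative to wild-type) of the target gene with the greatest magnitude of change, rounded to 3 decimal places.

PTEN8: ΔΔCt = (25.24−18.46) − (26.55−18.27) = 6.78 − 8.28 = -1.50; fold change = 2^1.50 = 2.828
STAT3: ΔΔCt = (26.20−18.46) − (29.53−18.27) = 7.74 − 11.26 = -3.52; fold change = 2^3.52 = 11.472
EGR8: ΔΔCt = (28.23−18.46) − (28.38−18.27) = 9.77 − 10.11 = -0.34; fold change = 2^0.34 = 1.266
ABCB6: ΔΔCt = (33.81−18.46) − (29.55−18.27) = 15.35 − 11.28 = 4.07; fold change = 2^-4.07 = 0.060
ABCB6 has the largest |ΔΔCt| = 4.07.

0.060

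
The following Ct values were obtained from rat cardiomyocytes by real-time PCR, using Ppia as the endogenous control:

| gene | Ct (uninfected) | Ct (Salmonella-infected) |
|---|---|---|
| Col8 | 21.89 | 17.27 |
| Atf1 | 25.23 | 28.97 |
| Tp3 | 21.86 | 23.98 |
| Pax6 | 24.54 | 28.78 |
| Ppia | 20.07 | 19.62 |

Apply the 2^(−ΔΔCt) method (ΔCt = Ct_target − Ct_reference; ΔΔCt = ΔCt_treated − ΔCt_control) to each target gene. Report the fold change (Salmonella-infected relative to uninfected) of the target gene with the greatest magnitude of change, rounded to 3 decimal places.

0.039

Col8: ΔΔCt = (17.27−19.62) − (21.89−20.07) = -2.35 − 1.82 = -4.17; fold change = 2^4.17 = 18.001
Atf1: ΔΔCt = (28.97−19.62) − (25.23−20.07) = 9.35 − 5.16 = 4.19; fold change = 2^-4.19 = 0.055
Tp3: ΔΔCt = (23.98−19.62) − (21.86−20.07) = 4.36 − 1.79 = 2.57; fold change = 2^-2.57 = 0.168
Pax6: ΔΔCt = (28.78−19.62) − (24.54−20.07) = 9.16 − 4.47 = 4.69; fold change = 2^-4.69 = 0.039
Pax6 has the largest |ΔΔCt| = 4.69.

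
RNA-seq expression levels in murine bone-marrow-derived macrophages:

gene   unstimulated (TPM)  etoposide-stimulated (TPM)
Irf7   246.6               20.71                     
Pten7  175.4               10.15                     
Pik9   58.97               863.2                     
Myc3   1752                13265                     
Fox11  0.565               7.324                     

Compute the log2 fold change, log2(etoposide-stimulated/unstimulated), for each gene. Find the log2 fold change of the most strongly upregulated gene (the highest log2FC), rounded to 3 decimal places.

log2(20.71/246.6) = -3.574  (Irf7)
log2(10.15/175.4) = -4.111  (Pten7)
log2(863.2/58.97) = 3.872  (Pik9)
log2(13265/1752) = 2.921  (Myc3)
log2(7.324/0.565) = 3.696  (Fox11)
Pik9 is most strongly upregulated.

3.872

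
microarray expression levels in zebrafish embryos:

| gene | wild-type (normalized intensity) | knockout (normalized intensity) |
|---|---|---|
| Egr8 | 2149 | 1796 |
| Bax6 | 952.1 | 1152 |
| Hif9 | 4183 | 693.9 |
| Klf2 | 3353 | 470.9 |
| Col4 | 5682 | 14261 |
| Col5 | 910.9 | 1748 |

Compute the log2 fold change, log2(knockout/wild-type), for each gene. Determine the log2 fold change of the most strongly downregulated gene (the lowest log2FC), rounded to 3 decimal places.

log2(1796/2149) = -0.259  (Egr8)
log2(1152/952.1) = 0.275  (Bax6)
log2(693.9/4183) = -2.592  (Hif9)
log2(470.9/3353) = -2.832  (Klf2)
log2(14261/5682) = 1.328  (Col4)
log2(1748/910.9) = 0.940  (Col5)
Klf2 is most strongly downregulated.

-2.832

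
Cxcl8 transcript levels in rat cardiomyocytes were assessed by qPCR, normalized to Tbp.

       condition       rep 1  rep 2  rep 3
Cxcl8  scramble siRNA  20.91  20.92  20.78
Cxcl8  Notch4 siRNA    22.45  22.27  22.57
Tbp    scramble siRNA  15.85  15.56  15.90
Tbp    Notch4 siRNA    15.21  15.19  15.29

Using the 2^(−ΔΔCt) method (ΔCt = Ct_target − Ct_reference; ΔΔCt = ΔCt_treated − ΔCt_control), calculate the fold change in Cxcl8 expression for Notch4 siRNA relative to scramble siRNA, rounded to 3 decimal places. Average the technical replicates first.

0.233

Mean Ct: Cxcl8 scramble siRNA 20.870; Cxcl8 Notch4 siRNA 22.430; Tbp scramble siRNA 15.770; Tbp Notch4 siRNA 15.230
ΔCt(scramble siRNA) = 20.870 − 15.770 = 5.100
ΔCt(Notch4 siRNA) = 22.430 − 15.230 = 7.200
ΔΔCt = 7.200 − 5.100 = 2.100
Fold change = 2^(−2.100) = 0.2333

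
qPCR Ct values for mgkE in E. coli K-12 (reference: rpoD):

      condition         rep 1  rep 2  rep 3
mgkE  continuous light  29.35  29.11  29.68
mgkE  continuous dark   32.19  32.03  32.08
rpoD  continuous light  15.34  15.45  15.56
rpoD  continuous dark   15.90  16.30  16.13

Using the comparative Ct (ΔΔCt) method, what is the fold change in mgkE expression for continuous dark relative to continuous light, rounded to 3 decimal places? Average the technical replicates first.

Mean Ct: mgkE continuous light 29.380; mgkE continuous dark 32.100; rpoD continuous light 15.450; rpoD continuous dark 16.110
ΔCt(continuous light) = 29.380 − 15.450 = 13.930
ΔCt(continuous dark) = 32.100 − 16.110 = 15.990
ΔΔCt = 15.990 − 13.930 = 2.060
Fold change = 2^(−2.060) = 0.2398

0.240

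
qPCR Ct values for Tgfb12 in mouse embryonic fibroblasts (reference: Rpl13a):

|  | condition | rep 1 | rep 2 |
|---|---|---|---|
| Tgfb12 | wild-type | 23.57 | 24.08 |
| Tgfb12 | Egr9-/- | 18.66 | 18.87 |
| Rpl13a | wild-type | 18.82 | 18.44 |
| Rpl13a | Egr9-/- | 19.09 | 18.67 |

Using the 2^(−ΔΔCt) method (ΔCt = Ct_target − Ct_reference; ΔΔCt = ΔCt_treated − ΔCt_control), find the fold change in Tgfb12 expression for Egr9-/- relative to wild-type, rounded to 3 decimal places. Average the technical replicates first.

Mean Ct: Tgfb12 wild-type 23.825; Tgfb12 Egr9-/- 18.765; Rpl13a wild-type 18.630; Rpl13a Egr9-/- 18.880
ΔCt(wild-type) = 23.825 − 18.630 = 5.195
ΔCt(Egr9-/-) = 18.765 − 18.880 = -0.115
ΔΔCt = -0.115 − 5.195 = -5.310
Fold change = 2^(−(-5.310)) = 2^5.310 = 39.6706

39.671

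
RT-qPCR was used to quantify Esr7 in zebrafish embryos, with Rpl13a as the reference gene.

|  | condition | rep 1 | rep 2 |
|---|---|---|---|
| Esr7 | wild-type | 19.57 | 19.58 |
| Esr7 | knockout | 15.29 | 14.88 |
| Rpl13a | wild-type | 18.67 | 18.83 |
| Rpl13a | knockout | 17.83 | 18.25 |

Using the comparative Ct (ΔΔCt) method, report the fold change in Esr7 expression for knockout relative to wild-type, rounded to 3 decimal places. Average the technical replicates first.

Mean Ct: Esr7 wild-type 19.575; Esr7 knockout 15.085; Rpl13a wild-type 18.750; Rpl13a knockout 18.040
ΔCt(wild-type) = 19.575 − 18.750 = 0.825
ΔCt(knockout) = 15.085 − 18.040 = -2.955
ΔΔCt = -2.955 − 0.825 = -3.780
Fold change = 2^(−(-3.780)) = 2^3.780 = 13.7370

13.737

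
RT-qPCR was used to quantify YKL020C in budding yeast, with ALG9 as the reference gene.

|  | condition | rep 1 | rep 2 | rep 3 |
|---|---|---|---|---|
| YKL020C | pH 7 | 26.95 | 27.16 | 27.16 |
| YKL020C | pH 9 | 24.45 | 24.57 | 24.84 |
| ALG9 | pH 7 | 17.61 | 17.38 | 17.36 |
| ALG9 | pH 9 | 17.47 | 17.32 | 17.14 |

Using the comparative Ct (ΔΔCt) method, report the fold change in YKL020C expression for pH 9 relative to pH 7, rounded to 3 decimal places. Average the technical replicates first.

Mean Ct: YKL020C pH 7 27.090; YKL020C pH 9 24.620; ALG9 pH 7 17.450; ALG9 pH 9 17.310
ΔCt(pH 7) = 27.090 − 17.450 = 9.640
ΔCt(pH 9) = 24.620 − 17.310 = 7.310
ΔΔCt = 7.310 − 9.640 = -2.330
Fold change = 2^(−(-2.330)) = 2^2.330 = 5.0281

5.028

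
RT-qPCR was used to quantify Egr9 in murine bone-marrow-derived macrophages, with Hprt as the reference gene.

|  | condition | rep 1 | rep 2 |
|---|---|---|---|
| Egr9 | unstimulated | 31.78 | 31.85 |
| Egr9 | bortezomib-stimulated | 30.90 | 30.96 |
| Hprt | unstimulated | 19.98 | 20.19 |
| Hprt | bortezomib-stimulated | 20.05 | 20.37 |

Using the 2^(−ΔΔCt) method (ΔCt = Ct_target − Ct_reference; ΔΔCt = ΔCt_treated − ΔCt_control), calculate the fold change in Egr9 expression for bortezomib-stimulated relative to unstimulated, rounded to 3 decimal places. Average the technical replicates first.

2.014

Mean Ct: Egr9 unstimulated 31.815; Egr9 bortezomib-stimulated 30.930; Hprt unstimulated 20.085; Hprt bortezomib-stimulated 20.210
ΔCt(unstimulated) = 31.815 − 20.085 = 11.730
ΔCt(bortezomib-stimulated) = 30.930 − 20.210 = 10.720
ΔΔCt = 10.720 − 11.730 = -1.010
Fold change = 2^(−(-1.010)) = 2^1.010 = 2.0139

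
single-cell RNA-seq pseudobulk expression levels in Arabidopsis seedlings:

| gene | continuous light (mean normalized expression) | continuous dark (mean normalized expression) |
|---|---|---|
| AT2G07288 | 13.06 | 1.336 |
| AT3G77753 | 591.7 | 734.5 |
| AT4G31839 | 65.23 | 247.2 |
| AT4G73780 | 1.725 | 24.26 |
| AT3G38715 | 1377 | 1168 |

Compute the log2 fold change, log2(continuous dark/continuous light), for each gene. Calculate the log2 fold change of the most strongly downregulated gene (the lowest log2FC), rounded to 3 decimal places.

log2(1.336/13.06) = -3.289  (AT2G07288)
log2(734.5/591.7) = 0.312  (AT3G77753)
log2(247.2/65.23) = 1.922  (AT4G31839)
log2(24.26/1.725) = 3.814  (AT4G73780)
log2(1168/1377) = -0.237  (AT3G38715)
AT2G07288 is most strongly downregulated.

-3.289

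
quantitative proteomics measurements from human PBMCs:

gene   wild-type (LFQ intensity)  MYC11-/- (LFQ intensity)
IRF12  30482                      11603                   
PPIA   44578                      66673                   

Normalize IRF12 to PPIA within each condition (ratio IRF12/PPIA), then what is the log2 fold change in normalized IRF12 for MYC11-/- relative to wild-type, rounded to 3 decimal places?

IRF12/PPIA (wild-type) = 30482 / 44578 = 0.68379
IRF12/PPIA (MYC11-/-) = 11603 / 66673 = 0.17403
Fold change = 0.17403 / 0.68379 = 0.2545
log2(0.2545) = -1.9742

-1.974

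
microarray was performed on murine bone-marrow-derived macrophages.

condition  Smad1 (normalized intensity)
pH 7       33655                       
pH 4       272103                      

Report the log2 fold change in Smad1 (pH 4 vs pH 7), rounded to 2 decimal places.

3.02

Fold change = 272103 / 33655 = 8.0851
log2(8.0851) = 3.015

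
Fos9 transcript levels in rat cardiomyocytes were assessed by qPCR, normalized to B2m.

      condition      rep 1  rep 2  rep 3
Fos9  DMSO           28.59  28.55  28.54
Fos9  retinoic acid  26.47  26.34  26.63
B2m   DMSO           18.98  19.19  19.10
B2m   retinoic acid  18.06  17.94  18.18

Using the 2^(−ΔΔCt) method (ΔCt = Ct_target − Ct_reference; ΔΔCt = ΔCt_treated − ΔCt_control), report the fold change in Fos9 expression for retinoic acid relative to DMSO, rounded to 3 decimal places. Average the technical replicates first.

Mean Ct: Fos9 DMSO 28.560; Fos9 retinoic acid 26.480; B2m DMSO 19.090; B2m retinoic acid 18.060
ΔCt(DMSO) = 28.560 − 19.090 = 9.470
ΔCt(retinoic acid) = 26.480 − 18.060 = 8.420
ΔΔCt = 8.420 − 9.470 = -1.050
Fold change = 2^(−(-1.050)) = 2^1.050 = 2.0705

2.071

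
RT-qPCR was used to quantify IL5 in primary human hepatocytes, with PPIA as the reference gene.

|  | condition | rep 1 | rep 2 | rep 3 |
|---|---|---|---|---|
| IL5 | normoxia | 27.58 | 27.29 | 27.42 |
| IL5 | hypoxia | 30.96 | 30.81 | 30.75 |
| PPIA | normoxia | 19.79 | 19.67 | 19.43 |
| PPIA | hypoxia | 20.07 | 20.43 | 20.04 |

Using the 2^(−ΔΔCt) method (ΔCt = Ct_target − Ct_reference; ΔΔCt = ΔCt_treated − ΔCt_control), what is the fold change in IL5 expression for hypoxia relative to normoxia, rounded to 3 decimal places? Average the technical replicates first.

0.138

Mean Ct: IL5 normoxia 27.430; IL5 hypoxia 30.840; PPIA normoxia 19.630; PPIA hypoxia 20.180
ΔCt(normoxia) = 27.430 − 19.630 = 7.800
ΔCt(hypoxia) = 30.840 − 20.180 = 10.660
ΔΔCt = 10.660 − 7.800 = 2.860
Fold change = 2^(−2.860) = 0.1377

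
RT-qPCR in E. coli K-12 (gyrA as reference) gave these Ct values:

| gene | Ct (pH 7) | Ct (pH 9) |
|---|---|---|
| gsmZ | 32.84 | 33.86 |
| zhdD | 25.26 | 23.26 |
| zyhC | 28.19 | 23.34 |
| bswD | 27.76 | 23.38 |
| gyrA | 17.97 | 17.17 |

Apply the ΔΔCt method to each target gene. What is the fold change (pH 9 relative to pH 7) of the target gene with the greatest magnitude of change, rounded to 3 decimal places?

16.564

gsmZ: ΔΔCt = (33.86−17.17) − (32.84−17.97) = 16.69 − 14.87 = 1.82; fold change = 2^-1.82 = 0.283
zhdD: ΔΔCt = (23.26−17.17) − (25.26−17.97) = 6.09 − 7.29 = -1.20; fold change = 2^1.20 = 2.297
zyhC: ΔΔCt = (23.34−17.17) − (28.19−17.97) = 6.17 − 10.22 = -4.05; fold change = 2^4.05 = 16.564
bswD: ΔΔCt = (23.38−17.17) − (27.76−17.97) = 6.21 − 9.79 = -3.58; fold change = 2^3.58 = 11.959
zyhC has the largest |ΔΔCt| = 4.05.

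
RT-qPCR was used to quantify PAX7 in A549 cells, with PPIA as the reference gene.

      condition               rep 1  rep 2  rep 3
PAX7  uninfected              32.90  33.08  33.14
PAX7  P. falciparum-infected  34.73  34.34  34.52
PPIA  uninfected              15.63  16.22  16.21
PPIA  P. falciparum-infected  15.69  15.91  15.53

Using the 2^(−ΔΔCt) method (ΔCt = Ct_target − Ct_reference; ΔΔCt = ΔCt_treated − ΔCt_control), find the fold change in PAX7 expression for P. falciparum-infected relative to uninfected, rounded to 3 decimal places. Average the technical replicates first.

0.287

Mean Ct: PAX7 uninfected 33.040; PAX7 P. falciparum-infected 34.530; PPIA uninfected 16.020; PPIA P. falciparum-infected 15.710
ΔCt(uninfected) = 33.040 − 16.020 = 17.020
ΔCt(P. falciparum-infected) = 34.530 − 15.710 = 18.820
ΔΔCt = 18.820 − 17.020 = 1.800
Fold change = 2^(−1.800) = 0.2872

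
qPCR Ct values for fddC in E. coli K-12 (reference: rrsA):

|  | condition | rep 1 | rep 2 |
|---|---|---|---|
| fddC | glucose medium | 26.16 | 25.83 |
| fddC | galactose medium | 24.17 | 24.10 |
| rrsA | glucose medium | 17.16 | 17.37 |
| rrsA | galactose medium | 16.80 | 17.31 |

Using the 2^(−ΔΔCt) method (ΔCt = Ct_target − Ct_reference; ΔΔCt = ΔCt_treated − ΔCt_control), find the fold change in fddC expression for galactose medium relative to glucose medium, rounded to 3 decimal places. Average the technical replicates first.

3.138

Mean Ct: fddC glucose medium 25.995; fddC galactose medium 24.135; rrsA glucose medium 17.265; rrsA galactose medium 17.055
ΔCt(glucose medium) = 25.995 − 17.265 = 8.730
ΔCt(galactose medium) = 24.135 − 17.055 = 7.080
ΔΔCt = 7.080 − 8.730 = -1.650
Fold change = 2^(−(-1.650)) = 2^1.650 = 3.1383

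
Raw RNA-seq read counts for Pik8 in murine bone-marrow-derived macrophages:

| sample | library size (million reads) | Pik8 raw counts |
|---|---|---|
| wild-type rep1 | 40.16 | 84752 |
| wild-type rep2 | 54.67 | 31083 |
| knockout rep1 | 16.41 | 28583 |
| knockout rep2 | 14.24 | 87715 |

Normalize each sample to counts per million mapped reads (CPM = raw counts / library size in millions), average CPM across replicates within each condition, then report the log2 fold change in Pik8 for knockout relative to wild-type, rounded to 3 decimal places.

1.560

CPM(wild-type rep1) = 84752 / 40.16 = 2110.3586
CPM(wild-type rep2) = 31083 / 54.67 = 568.5568
CPM(knockout rep1) = 28583 / 16.41 = 1741.8038
CPM(knockout rep2) = 87715 / 14.24 = 6159.7612
mean CPM(wild-type) = 1339.4577; mean CPM(knockout) = 3950.7825
Fold change = 3950.7825 / 1339.4577 = 2.94954
log2(2.94954) = 1.5605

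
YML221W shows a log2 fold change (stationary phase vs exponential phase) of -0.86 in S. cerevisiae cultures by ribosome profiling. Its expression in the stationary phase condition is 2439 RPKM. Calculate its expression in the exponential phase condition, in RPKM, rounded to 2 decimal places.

Fold change = 2^(-0.86) = 0.5510
exponential phase expression = 2439 / 0.5510 = 4426.88

4426.88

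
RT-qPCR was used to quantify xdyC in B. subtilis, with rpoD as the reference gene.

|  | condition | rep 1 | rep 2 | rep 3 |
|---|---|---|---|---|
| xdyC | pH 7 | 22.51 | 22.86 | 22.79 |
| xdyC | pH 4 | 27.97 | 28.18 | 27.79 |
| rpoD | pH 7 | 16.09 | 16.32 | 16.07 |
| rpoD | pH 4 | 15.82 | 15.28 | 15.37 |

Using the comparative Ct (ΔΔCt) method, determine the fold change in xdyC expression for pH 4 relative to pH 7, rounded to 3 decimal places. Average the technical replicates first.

Mean Ct: xdyC pH 7 22.720; xdyC pH 4 27.980; rpoD pH 7 16.160; rpoD pH 4 15.490
ΔCt(pH 7) = 22.720 − 16.160 = 6.560
ΔCt(pH 4) = 27.980 − 15.490 = 12.490
ΔΔCt = 12.490 − 6.560 = 5.930
Fold change = 2^(−5.930) = 0.0164

0.016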